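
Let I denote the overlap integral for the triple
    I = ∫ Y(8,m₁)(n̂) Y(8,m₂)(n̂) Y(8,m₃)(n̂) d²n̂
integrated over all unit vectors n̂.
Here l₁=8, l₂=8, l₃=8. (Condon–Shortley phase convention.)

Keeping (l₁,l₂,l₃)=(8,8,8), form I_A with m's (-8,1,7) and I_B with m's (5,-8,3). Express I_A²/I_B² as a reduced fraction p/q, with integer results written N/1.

3/11

l's match ⇒ only the (l;m) 3-j factors differ between A and B.
A: triangle coeff Δ(8,8,8) = 1/236637794250; Σ_t [8,8]: t=8:+1/8193540096000 = 1/8193540096000; (3j)²=117/37145 [(8 8 8; -8 1 7)], sign=-1
B: triangle coeff Δ(8,8,8) = 1/236637794250; Σ_t [0,0]: t=0:+1/1170505728000 = 1/1170505728000; (3j)²=429/37145 [(8 8 8; 5 -8 3)], sign=-1
I_A²/I_B² = (117/37145)/(429/37145) = 3/11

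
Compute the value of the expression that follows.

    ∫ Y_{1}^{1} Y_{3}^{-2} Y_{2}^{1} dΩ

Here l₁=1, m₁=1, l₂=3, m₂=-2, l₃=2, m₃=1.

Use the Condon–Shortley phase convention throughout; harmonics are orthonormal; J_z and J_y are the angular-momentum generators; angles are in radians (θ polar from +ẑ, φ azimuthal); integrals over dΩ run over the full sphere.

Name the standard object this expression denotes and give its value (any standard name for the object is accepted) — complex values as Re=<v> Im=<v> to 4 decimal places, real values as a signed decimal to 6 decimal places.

Gaunt coefficient, +0.261169

This is a Gaunt coefficient — the integral of a triple product of spherical harmonics over the sphere.
m-sum 0 ✓  L=6 even ✓  2≤2≤4 ✓
Π(2lᵢ+1) = 3×7×5 = 105
triangle coeff Δ(1,3,2) = 1/105
Σ_t [1,1]: t=1:−1/4 = -1/4
(3j)²=3/35 [(1 3 2; 0 0 0)], sign=-1
Σ_t [0,0]: t=0:+1/12 = 1/12
(3j)²=2/21 [(1 3 2; 1 -2 1)], sign=-1
⇒ 4πI² = 6/7
I = (+1)√(6/7/(4π)) = 0.26116903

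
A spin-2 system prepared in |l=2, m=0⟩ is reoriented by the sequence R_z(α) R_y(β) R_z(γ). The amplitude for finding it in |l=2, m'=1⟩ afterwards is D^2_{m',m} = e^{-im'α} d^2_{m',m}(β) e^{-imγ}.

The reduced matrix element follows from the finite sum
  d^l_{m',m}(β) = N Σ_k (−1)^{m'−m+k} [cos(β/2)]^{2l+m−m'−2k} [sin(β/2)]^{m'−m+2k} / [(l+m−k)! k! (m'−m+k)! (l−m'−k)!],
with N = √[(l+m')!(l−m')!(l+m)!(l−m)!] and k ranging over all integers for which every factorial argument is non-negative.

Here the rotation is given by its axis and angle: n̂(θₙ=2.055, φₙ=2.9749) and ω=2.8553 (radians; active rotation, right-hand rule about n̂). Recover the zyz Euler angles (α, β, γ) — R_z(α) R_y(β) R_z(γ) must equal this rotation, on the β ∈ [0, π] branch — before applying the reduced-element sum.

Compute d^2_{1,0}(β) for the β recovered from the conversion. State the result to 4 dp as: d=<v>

d=0.5534

Axis–angle → zyz. n̂ = (sinθₙcosφₙ, sinθₙsinφₙ, cosθₙ) = (-0.872778, +0.146848, -0.465504), ω = 2.8553.
R = I cosω + sinω [n̂]ₓ + (1−cosω) n̂n̂ᵀ gives
  R = [+0.533181, -0.119658, +0.837496; -0.382573, -0.917046, +0.112536; +0.754557, -0.380405, -0.534730]
β = atan2(√(R₁₃²+R₂₃²), R₃₃) = 2.134984; α = atan2(R₂₃, R₁₃) mod 2π = 0.133572; γ = atan2(R₃₂, −R₃₁) mod 2π = 3.608550
d^2_{1,0}(β=2.1350) via the finite sum:
With c≡cos(β/2)=0.482323 and s≡sin(β/2)=0.875994, N=[6·1·2·2]^{1/2}=4.898979
k: max(0,(0)−(1))=0 … min(2+(0),2−(1))=1
  k=0: (−1)^1·4.8990/(2)·0.4823^3·0.8760^1 = -0.240763
  k=1: (−1)^2·4.8990/(2)·0.4823^1·0.8760^3 = +0.794175
d^2_{1,0}(2.1350) = -0.240763 +0.794175 = +0.553412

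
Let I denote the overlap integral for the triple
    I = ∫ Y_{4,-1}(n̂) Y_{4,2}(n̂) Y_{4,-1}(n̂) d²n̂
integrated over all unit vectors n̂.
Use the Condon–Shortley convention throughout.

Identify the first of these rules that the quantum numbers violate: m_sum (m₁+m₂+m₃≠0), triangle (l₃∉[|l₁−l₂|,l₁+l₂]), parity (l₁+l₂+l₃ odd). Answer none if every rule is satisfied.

none

azimuthal sum: -1 + 2 − 1 = 0  ✓
0 ≤ 4 ≤ 8 (triangle on l)  ✓
L = 4 + 4 + 4 = 12 (even)  ✓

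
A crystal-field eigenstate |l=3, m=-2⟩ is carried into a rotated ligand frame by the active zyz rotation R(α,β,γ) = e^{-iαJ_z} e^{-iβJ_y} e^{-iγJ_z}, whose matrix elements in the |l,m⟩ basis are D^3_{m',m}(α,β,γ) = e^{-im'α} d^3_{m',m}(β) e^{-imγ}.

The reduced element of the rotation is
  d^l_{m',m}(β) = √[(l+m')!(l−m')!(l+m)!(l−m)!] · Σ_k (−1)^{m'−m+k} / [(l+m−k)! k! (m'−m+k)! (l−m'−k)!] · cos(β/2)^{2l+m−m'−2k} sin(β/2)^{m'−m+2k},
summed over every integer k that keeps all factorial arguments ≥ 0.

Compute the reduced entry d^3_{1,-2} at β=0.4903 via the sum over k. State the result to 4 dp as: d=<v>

d=-0.0800

d^3_{1,-2}(β=0.4903) via the finite sum:
Half-angle: c=0.970101, s=0.242702. N=√(24·2·1·120)=75.894664
The bounds max(0,m−m')=0 and min(l+m,l−m')=1 give 2 terms
  k=0: (−1)^3·75.8947/(12)·0.9701^3·0.2427^3 = -0.082547
  k=1: (−1)^4·75.8947/(24)·0.9701^1·0.2427^5 = +0.002583
d^3_{1,-2}(0.4903) = -0.082547 +0.002583 = -0.079963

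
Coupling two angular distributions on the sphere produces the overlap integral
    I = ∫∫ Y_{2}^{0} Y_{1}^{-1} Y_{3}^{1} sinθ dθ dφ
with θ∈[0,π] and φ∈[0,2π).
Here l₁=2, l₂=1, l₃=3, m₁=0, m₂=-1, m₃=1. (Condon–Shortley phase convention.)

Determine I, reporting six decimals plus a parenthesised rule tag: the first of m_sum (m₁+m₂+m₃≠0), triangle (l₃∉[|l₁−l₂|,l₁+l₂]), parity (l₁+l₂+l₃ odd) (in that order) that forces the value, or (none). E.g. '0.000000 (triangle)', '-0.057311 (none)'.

-0.202301 (none)

Rules hold: Σm=0, L=6 even, 1≤3≤3.
N = 5·3·7 = 105
Δ = 0!·4!·2!/7! = 1/105
Racah Σ t=0..0: t=0:+1/4 = 1/4
⇒ 3j(2 1 3; 0 0 0)² = 3/35, sgn -1
Racah Σ t=0..0: t=0:+1/8 = 1/8
⇒ 3j(2 1 3; 0 -1 1)² = 2/35, sgn +1
4πI² = N·(3j₀)²·(3jₘ)² = 18/35
I = -1·√(0.514286/4π) = -0.20230066
No selection rule forces the value: the integral is nonzero (none).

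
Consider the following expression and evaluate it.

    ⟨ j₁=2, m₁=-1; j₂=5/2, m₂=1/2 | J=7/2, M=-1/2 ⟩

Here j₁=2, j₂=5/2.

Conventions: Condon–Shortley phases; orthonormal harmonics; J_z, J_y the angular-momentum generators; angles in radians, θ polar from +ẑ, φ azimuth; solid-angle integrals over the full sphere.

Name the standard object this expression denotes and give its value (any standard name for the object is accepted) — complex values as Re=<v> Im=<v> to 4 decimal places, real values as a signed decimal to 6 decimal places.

Clebsch–Gordan coefficient, −√(14/45) ≈ -0.557773

This is a Clebsch–Gordan (vector-coupling) coefficient.
triangle: 1!×3!×4!/9! = 144/362880
(j±m)!: 1!×3!×3!×2!×3!×4! = 10368
prefactor² = (2J+1)×Δ×N² = 1152/35
  k=0: +1/(0!×1!×3!×3!×0!×1!) = 1/36
  k=1: −1/(1!×0!×2!×2!×1!×2!) = -1/8
Σ = -7/72  ⇒  CG² = 1152/35×(-7/72)² = 14/45
CG = −√(14/45) = -0.557773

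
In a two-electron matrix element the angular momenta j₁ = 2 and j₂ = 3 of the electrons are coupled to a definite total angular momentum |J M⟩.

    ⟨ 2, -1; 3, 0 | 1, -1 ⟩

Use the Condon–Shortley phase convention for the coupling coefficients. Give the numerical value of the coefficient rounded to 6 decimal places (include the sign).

-0.292770  (= −√(3/35))

triangle: 4!·0!·2!/7! = 48/5040
(j±m)!: 1!·3!·3!·3!·0!·2! = 432
prefactor² = (2J+1)·Δ·N² = 432/35
  k=3: −1/(3!·1!·0!·0!·0!·2!) = -1/12
Σ = -1/12  ⇒  CG² = 432/35·(-1/12)² = 3/35
CG = −√(3/35) = -0.292770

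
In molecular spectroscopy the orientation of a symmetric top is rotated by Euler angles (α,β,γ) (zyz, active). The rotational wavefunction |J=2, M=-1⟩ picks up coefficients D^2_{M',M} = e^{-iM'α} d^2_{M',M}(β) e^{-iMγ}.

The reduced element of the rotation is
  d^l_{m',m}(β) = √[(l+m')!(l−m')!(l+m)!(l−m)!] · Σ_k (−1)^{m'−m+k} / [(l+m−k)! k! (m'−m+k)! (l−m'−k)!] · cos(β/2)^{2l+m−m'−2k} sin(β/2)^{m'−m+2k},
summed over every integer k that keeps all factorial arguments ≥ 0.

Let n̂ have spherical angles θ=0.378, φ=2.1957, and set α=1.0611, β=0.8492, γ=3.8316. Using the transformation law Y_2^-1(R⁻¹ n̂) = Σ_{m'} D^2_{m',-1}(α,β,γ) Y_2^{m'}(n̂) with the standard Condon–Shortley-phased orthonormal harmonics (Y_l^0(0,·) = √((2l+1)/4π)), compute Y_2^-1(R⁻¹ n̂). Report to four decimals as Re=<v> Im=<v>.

Need the full column D^2_{m',-1} for m'=−2..2 at α=1.0611, β=0.8492, γ=3.8316.
cos(β/2)=0.911204, sin(β/2)=0.411956
d^2_{-2,-1}: single k=1 term ⇒ +0.623344;  D = +0.589833-0.201628i
d^2_{-1,-1}: k∈[0..1] ⇒ +0.689385 -0.422722 = +0.266663;  D = +0.047822-0.262340i
d^2_{0,-1}: k∈[0..1] ⇒ -0.763437 +0.156043 = -0.607394;  D = +0.468447+0.386632i
d^2_{1,-1}: k∈[0..1] ⇒ +0.422722 -0.028801 = +0.393921;  D = -0.367107+0.142849i
d^2_{2,-1}: single k=0 term ⇒ -0.127409;  D = +0.017603-0.126187i
Y_2^{m'}(θ=0.378,φ=2.1957) and Σ D·Y over m':
  (+0.5898-0.2016i)·(-0.0166+0.0499i)  (+0.0478-0.2623i)·(-0.1550-0.2149i)  (+0.4684+0.3866i)·(+0.5019+0.0000i)  (-0.3671+0.1428i)·(+0.1550-0.2149i)  (+0.0176-0.1262i)·(-0.0166-0.0499i)
Y_2^-1(R⁻¹ n̂) = +0.138796+0.359497i

Re=0.1388 Im=0.3595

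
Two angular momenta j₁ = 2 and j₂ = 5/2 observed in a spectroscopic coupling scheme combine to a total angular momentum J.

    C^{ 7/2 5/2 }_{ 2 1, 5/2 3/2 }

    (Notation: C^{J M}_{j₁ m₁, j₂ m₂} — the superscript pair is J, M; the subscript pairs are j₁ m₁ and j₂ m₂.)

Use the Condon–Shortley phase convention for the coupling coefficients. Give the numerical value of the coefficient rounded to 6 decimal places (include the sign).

-0.125988

triangle: 1!·3!·4!/9! = 144/362880
(j±m)!: 3!·1!·4!·1!·6!·1! = 103680
prefactor² = (2J+1)·Δ·N² = 2304/7
  k=0: +1/(0!·1!·1!·4!·2!·0!) = 1/48
  k=1: −1/(1!·0!·0!·3!·3!·1!) = -1/36
Σ = -1/144  ⇒  CG² = 2304/7·(-1/144)² = 1/63
CG = −√(1/63) = -0.125988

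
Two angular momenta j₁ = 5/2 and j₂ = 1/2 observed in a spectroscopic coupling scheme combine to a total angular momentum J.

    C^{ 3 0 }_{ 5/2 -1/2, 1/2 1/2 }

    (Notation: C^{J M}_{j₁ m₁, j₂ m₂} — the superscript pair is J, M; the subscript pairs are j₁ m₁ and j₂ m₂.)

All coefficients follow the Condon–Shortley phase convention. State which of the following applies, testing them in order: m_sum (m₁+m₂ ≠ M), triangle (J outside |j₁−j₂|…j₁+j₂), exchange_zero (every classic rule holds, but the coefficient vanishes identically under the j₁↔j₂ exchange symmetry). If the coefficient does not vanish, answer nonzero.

m-sum: m₁+m₂ = -1/2+1/2 = 0, M = 0  ✓
triangle: |j₁−j₂| = 2 ≤ J = 3 ≤ j₁+j₂ = 3  ✓
exchange: j₁≠j₂ or m₁≠m₂ — the exchange symmetry imposes no constraint here
value check: CG = +√(1/2) = +0.707107 ≠ 0

nonzero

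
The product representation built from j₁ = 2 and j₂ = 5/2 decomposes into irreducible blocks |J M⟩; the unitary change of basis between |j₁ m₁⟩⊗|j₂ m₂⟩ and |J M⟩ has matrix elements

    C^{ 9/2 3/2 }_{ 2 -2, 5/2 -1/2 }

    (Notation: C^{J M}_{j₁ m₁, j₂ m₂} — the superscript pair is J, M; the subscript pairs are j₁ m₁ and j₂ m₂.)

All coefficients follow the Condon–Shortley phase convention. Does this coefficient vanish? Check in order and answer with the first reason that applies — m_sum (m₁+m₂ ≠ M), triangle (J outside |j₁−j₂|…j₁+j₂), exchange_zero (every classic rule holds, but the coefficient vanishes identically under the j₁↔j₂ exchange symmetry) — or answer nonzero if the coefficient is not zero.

m_sum

m-sum: m₁+m₂ = -2+(-1/2) = -5/2, M = 3/2  ✗ ⇒ coefficient is 0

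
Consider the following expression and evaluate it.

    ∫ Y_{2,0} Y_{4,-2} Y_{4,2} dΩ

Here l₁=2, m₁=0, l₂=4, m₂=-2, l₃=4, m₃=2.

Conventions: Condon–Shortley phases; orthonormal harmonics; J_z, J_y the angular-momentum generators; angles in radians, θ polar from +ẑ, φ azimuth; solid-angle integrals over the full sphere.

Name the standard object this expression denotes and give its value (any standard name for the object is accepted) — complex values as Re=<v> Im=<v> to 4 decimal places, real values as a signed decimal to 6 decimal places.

This is a Gaunt coefficient — the integral of a triple product of spherical harmonics over the sphere.
Rules hold: Σm=0, L=10 even, 2≤4≤6.
N = 5·9·9 = 405
Δ = 2!·2!·6!/11! = 1/13860
Racah Σ t=0..2: t=0:+1/192 t=1:−1/36 t=2:+1/192 = -5/288
⇒ 3j(2 4 4; 0 0 0)² = 20/693, sgn -1
Racah Σ t=0..2: t=0:+1/192 t=1:−1/120 t=2:+1/2880 = -1/360
⇒ 3j(2 4 4; 0 -2 2)² = 16/3465, sgn -1
4πI² = N·(3j₀)²·(3jₘ)² = 320/5929
I = +1·√(0.053972/4π) = 0.06553591

Gaunt coefficient, +0.065536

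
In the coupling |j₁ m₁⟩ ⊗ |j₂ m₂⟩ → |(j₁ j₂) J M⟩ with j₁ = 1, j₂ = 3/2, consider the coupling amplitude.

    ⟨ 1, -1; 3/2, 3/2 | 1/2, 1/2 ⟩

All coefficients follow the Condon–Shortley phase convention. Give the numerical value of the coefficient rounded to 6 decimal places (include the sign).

+√(1/2) = +0.707107

j₁+j₂−J=2  J+j₁−j₂=0  J−j₁+j₂=1  j₁+j₂+J+1=4
(j₁±m₁, j₂±m₂, J±M) = (0,2,3,0,1,0)
P² = 2
sum k=2..2:
  [2] +1/2 = 1/2
S = 1/2
C² = P²·S² = 1/2 ; C = +0.707107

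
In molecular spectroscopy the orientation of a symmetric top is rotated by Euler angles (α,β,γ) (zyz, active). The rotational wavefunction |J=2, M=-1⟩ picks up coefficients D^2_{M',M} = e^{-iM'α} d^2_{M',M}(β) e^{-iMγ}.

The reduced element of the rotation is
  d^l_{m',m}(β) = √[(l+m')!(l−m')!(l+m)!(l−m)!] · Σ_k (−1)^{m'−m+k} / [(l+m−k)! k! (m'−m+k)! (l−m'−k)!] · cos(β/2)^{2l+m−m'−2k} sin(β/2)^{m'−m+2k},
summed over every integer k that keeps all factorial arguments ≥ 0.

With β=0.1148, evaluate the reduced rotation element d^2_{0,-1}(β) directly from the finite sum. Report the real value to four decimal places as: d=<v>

d=-0.1394

d^2_{0,-1}(β=0.1148) via the finite sum:
With c≡cos(β/2)=0.998353 and s≡sin(β/2)=0.057368, N=[2·2·1·6]^{1/2}=4.898979
Admissible k: 0..1 (factorial args all ≥0)
  k=0: (−1)^1·4.8990/(2)·0.9984^3·0.0574^1 = -0.139830
  k=1: (−1)^2·4.8990/(2)·0.9984^1·0.0574^3 = +0.000462
d^2_{0,-1}(0.1148) = -0.139830 +0.000462 = -0.139369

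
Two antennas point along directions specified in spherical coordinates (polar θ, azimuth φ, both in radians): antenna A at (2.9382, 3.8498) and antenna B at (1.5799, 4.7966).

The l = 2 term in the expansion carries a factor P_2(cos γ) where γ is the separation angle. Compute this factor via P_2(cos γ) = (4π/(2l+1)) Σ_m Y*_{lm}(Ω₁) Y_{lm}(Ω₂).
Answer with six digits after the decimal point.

Summing Y*_{l m}(θ₁,φ₁)·Y_{l m}(θ₂,φ₂) over m ∈ [−2, 2]; prefactor 4π/(2·2+1) = 2.513274:
  m=-2: (0.002423, 0.015573) × (-0.380777, 0.064745) = (-0.001931, -0.005773)  (running Σ = (-0.001931, -0.005773))
  m=-1: (0.116081, 0.099414) × (-0.000592, -0.007008) = (0.000628, -0.000872)  (running Σ = (-0.001303, -0.006645))
  m=0: (0.592178, -0.000000) × (-0.315313, 0.000000) = (-0.186722, 0.000000)  (running Σ = (-0.188025, -0.006645))
  m=1: (-0.116081, 0.099414) × (0.000592, -0.007008) = (0.000628, 0.000872)  (running Σ = (-0.187397, -0.005773))
  m=2: (0.002423, -0.015573) × (-0.380777, -0.064745) = (-0.001931, 0.005773)  (running Σ = (-0.189328, 0.000000))
Σ over m = (-0.189328, 0.000000); ×(4π/5) → (-0.475832, 0.000000). Real part: -0.475832

-0.475832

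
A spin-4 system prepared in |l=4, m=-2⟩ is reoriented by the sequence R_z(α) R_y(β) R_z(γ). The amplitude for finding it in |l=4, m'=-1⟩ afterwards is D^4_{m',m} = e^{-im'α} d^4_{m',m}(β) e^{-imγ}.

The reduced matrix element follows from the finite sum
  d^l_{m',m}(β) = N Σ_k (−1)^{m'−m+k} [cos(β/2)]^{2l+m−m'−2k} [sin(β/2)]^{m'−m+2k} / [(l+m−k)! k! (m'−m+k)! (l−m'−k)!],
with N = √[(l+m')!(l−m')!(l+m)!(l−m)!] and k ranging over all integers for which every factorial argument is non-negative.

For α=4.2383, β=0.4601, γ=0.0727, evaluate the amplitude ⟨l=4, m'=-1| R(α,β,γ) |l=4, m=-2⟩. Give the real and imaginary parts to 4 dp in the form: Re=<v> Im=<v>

Split into d^4_{-1,-2}(β=0.4601) × two z-phases.
Half-angle: c=0.973655, s=0.228026. N=√(6·120·2·720)=1018.233765
k∈{0,1,2} keeps every argument non-negative
  k=0: (−1)^1·1018.2338/(240)·0.9737^7·0.2280^1 = -0.802522
  k=1: (−1)^2·1018.2338/(48)·0.9737^5·0.2280^3 = +0.220083
  k=2: (−1)^3·1018.2338/(72)·0.9737^3·0.2280^5 = -0.008047
d^4_{-1,-2}(0.4601) = -0.802522 +0.220083 -0.008047 = -0.590486
Phases: e^{-i·(-1)·4.2383}=-0.456528-0.889709i, e^{-i·(-2)·0.0727}=+0.989448+0.144888i ⇒ D=+0.190610+0.558875i

Re=0.1906 Im=0.5589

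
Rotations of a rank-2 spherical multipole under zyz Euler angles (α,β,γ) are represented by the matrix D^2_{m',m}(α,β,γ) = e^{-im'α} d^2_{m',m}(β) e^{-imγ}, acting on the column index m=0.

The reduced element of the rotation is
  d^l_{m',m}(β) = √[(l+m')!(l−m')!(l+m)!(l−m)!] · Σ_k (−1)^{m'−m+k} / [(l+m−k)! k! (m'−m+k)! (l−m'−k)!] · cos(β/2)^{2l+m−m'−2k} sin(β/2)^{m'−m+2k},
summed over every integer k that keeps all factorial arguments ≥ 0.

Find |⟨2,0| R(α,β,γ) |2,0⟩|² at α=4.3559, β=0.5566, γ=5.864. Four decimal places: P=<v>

P=0.3380

First d^2_{0,0}(β=0.5566), then the phase factors e^{-i(0)α} and e^{-i(0)γ}:
Half-angle: c=0.961524, s=0.274721. N=√(2·2·2·2)=4.000000
k: max(0,(0)−(0))=0 … min(2+(0),2−(0))=2
  k=0: (−1)^0·4.0000/(4)·0.9615^4·0.2747^0 = +0.854752
  k=1: (−1)^1·4.0000/(1)·0.9615^2·0.2747^2 = -0.279103
  k=2: (−1)^2·4.0000/(4)·0.9615^0·0.2747^4 = +0.005696
d^2_{0,0}(0.5566) = +0.854752 -0.279103 +0.005696 = +0.581345
|D^2_{0,0}|² = |d^2_{0,0}(β)|² = (+0.581345)² = 0.337962 (the z-rotation phases have unit modulus)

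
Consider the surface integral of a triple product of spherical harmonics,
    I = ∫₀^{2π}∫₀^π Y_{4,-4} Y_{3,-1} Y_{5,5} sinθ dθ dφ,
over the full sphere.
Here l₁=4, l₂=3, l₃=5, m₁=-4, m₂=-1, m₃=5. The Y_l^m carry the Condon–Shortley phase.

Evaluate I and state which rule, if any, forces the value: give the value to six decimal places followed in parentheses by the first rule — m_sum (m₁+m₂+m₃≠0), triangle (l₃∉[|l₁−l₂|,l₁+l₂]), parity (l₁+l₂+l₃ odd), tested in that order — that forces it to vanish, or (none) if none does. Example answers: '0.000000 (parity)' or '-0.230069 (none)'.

Rules hold: Σm=0, L=12 even, 1≤5≤7.
N = 9·7·11 = 693
Δ = 2!·6!·4!/13! = 1/180180
Racah Σ t=0..2: t=0:+1/576 t=1:−1/144 t=2:+1/576 = -1/288
⇒ 3j(4 3 5; 0 0 0)² = 20/1001, sgn +1
Racah Σ t=2..2: t=2:+1/34560 = 1/34560
⇒ 3j(4 3 5; -4 -1 5)² = 14/429, sgn +1
4πI² = N·(3j₀)²·(3jₘ)² = 840/1859
I = +1·√(0.451856/4π) = 0.18962475
No selection rule forces the value: the integral is nonzero (none).

0.189625 (none)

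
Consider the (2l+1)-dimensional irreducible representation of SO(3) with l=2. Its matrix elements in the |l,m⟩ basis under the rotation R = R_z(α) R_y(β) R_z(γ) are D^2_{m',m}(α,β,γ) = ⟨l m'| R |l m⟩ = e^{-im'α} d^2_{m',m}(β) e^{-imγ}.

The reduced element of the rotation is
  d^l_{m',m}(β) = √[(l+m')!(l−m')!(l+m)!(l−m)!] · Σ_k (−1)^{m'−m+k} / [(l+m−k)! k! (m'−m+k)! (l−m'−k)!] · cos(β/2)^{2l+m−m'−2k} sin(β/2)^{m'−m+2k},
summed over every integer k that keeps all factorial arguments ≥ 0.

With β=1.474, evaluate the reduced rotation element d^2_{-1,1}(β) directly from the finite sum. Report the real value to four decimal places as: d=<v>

d=0.5390

d^2_{-1,1}(β=1.4740) via the finite sum:
Half-angle: c=0.740488, s=0.672069. N=√(1·6·6·1)=6.000000
The bounds max(0,m−m')=2 and min(l+m,l−m')=3 give 2 terms
  k=2: (−1)^0·6.0000/(2)·0.7405^2·0.6721^2 = +0.742995
  k=3: (−1)^1·6.0000/(6)·0.7405^0·0.6721^4 = -0.204012
d^2_{-1,1}(1.4740) = +0.742995 -0.204012 = +0.538982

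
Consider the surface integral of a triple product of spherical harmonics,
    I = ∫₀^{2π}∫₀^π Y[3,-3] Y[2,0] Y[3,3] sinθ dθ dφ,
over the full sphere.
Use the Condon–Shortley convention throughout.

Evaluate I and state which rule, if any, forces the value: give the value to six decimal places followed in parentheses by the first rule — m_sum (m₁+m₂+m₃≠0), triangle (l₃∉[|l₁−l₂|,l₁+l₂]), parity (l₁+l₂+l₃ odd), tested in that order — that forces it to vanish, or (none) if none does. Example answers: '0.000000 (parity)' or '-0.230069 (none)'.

Checks pass: Σm=0; 8 even; l₃=3∈[1,5].
(2·3+1)(2·2+1)(2·3+1) = 245
Δ: 2! 4! 2! / 9! → 1/3780
sum: t=0:+1/24 t=1:−1/4 t=2:+1/24 = -1/6
3j²(3 2 3; 0 0 0) = Δ·Π!·Σ² = 4/105  (sign +1)
sum: t=2:+1/96 = 1/96
3j²(3 2 3; -3 0 3) = Δ·Π!·Σ² = 5/84  (sign +1)
combine: 4πI² = 245·4/105·5/84 = 5/9
take √, sign +1: I = 0.21026104
No selection rule forces the value: the integral is nonzero (none).

0.210261 (none)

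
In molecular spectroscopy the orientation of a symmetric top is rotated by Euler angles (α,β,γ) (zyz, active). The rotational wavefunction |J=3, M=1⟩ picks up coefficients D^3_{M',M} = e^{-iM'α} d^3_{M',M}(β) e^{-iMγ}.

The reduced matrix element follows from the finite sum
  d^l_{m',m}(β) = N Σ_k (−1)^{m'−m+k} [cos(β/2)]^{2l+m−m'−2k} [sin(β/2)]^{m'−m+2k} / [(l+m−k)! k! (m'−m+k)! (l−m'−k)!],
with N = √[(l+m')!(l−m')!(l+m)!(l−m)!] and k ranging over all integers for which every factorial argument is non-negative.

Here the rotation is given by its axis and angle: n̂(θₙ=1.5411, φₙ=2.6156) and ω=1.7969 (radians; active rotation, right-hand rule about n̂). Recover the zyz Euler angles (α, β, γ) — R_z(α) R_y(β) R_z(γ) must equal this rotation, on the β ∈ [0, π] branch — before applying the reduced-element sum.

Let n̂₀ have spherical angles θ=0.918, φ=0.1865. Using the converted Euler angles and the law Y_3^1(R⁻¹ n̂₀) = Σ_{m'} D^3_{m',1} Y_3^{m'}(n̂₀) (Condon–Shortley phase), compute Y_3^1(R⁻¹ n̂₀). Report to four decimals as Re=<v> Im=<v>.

Axis–angle → zyz. n̂ = (sinθₙcosφₙ, sinθₙsinφₙ, cosθₙ) = (-0.864445, +0.501850, +0.029692), ω = 1.7969.
R = I cosω + sinω [n̂]ₓ + (1−cosω) n̂n̂ᵀ gives
  R = [+0.690606, -0.560013, +0.457656; -0.502141, +0.084133, +0.860684; -0.520498, -0.824201, -0.223103]
β = atan2(√(R₁₃²+R₂₃²), R₃₃) = 1.795793; α = atan2(R₂₃, R₁₃) mod 2π = 1.082084; γ = atan2(R₃₂, −R₃₁) mod 2π = 5.275662
Need the full column D^3_{m',1} for m'=−3..3 at α=1.0821, β=1.7958, γ=5.2757.
cos(β/2)=0.623256, sin(β/2)=0.782018
d^3_{-3,1}: single k=4 term ⇒ +0.562659;  D = -0.249092-0.504518i
d^3_{-2,1}: k∈[3..4] ⇒ +0.732284 -0.576433 = +0.155851;  D = -0.155780-0.004690i
d^3_{-1,1}: k∈[2..4] ⇒ +0.553670 -1.162223 +0.228717 = -0.379835;  D = +0.188341-0.329853i
d^3_{0,1}: k∈[1..3] ⇒ +0.254766 -1.203266 +0.631451 = -0.317049;  D = -0.169290-0.268069i
d^3_{1,1}: k∈[0..2] ⇒ +0.058614 -0.738227 +0.871667 = +0.192054;  D = +0.191520-0.014306i
d^3_{2,1}: k∈[0..1] ⇒ -0.232568 +0.732284 = +0.499716;  D = +0.201092-0.457469i
d^3_{3,1}: single k=0 term ⇒ +0.357393;  D = -0.221356-0.280590i
Y_3^{m'}(θ=0.918,φ=0.1865) and Σ D·Y over m':
  (-0.2491-0.5045i)·(+0.1773-0.1110i)  (-0.1558-0.0047i)·(+0.3648-0.1428i)  (+0.1883-0.3299i)·(+0.2131-0.0402i)  (-0.1693-0.2681i)·(-0.2619+0.0000i)  (+0.1915-0.0143i)·(-0.2131-0.0402i)  (+0.2011-0.4575i)·(+0.3648+0.1428i)  (-0.2214-0.2806i)·(-0.1773-0.1110i)
Y_3^1(R⁻¹ n̂) = +0.018907-0.117442i

Re=0.0189 Im=-0.1174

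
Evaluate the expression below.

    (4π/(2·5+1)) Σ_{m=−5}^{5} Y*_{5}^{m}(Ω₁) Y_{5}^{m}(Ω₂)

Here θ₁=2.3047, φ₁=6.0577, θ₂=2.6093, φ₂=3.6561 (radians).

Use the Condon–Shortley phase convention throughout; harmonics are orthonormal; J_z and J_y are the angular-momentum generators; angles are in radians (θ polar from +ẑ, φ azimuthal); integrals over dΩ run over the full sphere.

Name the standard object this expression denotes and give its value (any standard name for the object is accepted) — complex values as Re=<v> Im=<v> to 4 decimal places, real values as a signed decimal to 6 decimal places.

Legendre polynomial (addition theorem), +0.345579

This sum is the spherical-harmonic addition theorem: it equals the Legendre polynomial P_l(cos γ) of the angle γ between the two directions.
Addition theorem: P_5(cos γ) = (4π/11) Σ_m Y*_{lm}(Ω₁) Y_{lm}(Ω₂), m = −5…5:
  m=-5: Y*=(0.044953, -0.094657)  Y=(0.013164, 0.008420)  product (0.001389, -0.000868)
  m=-4: Y*=(-0.185337, 0.234487)  Y=(0.039279, 0.074135)  product (-0.024664, -0.004529)
  m=-3: Y*=(0.335497, -0.269342)  Y=(-0.007007, 0.256845)  product (0.066829, 0.088058)
  m=-2: Y*=(-0.194794, 0.094329)  Y=(-0.238038, 0.395508)  product (0.009060, -0.099496)
  m=-1: Y*=(-0.244405, 0.056063)  Y=(-0.308657, 0.174481)  product (0.065655, -0.059948)
  m=+0: Y*=(0.291679, -0.000000)  Y=(0.226155, 0.000000)  product (0.065965, 0.000000)
  m=+1: Y*=(0.244405, 0.056063)  Y=(0.308657, 0.174481)  product (0.065655, 0.059948)
  m=+2: Y*=(-0.194794, -0.094329)  Y=(-0.238038, -0.395508)  product (0.009060, 0.099496)
  m=+3: Y*=(-0.335497, -0.269342)  Y=(0.007007, 0.256845)  product (0.066829, -0.088058)
  m=+4: Y*=(-0.185337, -0.234487)  Y=(0.039279, -0.074135)  product (-0.024664, 0.004529)
  m=+5: Y*=(-0.044953, -0.094657)  Y=(-0.013164, 0.008420)  product (0.001389, 0.000868)
Σ over m = (0.302504, 0.000000); ×(4π/11) → (0.345579, 0.000000). Real part: 0.345579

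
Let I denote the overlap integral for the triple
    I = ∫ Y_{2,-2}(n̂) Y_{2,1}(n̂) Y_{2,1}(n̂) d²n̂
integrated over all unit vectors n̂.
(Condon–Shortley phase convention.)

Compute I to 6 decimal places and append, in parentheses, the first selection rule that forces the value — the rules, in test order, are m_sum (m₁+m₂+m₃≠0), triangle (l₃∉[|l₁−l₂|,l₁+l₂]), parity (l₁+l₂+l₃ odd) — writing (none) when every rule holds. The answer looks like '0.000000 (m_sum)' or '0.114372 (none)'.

0.220728 (none)

Checks pass: Σm=0; 6 even; l₃=2∈[0,4].
(2·2+1)(2·2+1)(2·2+1) = 125
Δ: 2! 2! 2! / 7! → 1/630
sum: t=0:+1/8 t=1:−1/1 t=2:+1/8 = -3/4
3j²(2 2 2; 0 0 0) = Δ·Π!·Σ² = 2/35  (sign -1)
sum: t=2:+1/4 = 1/4
3j²(2 2 2; -2 1 1) = Δ·Π!·Σ² = 3/35  (sign -1)
combine: 4πI² = 125·2/35·3/35 = 30/49
take √, sign +1: I = 0.22072812
No selection rule forces the value: the integral is nonzero (none).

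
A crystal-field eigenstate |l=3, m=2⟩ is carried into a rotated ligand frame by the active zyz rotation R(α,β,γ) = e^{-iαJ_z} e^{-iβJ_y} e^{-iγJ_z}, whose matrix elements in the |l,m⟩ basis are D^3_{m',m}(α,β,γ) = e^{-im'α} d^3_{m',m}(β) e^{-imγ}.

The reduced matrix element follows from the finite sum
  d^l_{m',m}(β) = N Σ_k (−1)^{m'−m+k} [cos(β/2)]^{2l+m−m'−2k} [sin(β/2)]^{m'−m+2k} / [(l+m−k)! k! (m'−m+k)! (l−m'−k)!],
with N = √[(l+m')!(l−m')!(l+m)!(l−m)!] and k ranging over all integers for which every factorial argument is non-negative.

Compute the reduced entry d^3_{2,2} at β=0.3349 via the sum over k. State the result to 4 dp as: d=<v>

d^3_{2,2}(β=0.3349) via the finite sum:
Half-angle: c=0.986013, s=0.166669. N=√(120·1·120·1)=120.000000
Admissible k: 0..1 (factorial args all ≥0)
  k=0: (−1)^0·120.0000/(120)·0.9860^6·0.1667^0 = +0.918958
  k=1: (−1)^1·120.0000/(24)·0.9860^4·0.1667^2 = -0.131283
d^3_{2,2}(0.3349) = +0.918958 -0.131283 = +0.787675

d=0.7877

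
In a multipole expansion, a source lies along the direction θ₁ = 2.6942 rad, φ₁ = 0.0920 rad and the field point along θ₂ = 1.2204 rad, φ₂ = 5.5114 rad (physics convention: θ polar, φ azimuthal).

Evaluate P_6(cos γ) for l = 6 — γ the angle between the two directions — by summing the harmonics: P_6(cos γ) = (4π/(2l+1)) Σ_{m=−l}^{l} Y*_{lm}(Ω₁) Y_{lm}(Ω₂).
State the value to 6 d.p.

-0.298970

Summing Y*_{l m}(θ₁,φ₁)·Y_{l m}(θ₂,φ₂) over m ∈ [−6, 6]; prefactor 4π/(2·6+1) = 0.966644:
  m=-6: (+0.002697+0.001661i) × (-0.027058-0.330539i) = +0.000476-0.000936i  (running Σ = +0.000476-0.000936i)
  m=-5: (-0.020486-0.010150i) × (-0.316405-0.276020i) = +0.003680+0.008866i  (running Σ = +0.004156+0.007930i)
  m=-4: (+0.092599+0.035703i) × (-0.082113+0.004476i) = -0.007763-0.002517i  (running Σ = -0.003607+0.005413i)
  m=-3: (-0.271817-0.076986i) × (+0.213910-0.232136i) = -0.076016+0.046630i  (running Σ = -0.079623+0.052043i)
  m=-2: (+0.489748+0.091144i) × (-0.005184-0.190368i) = +0.014812-0.093705i  (running Σ = -0.064811-0.041662i)
  m=-1: (-0.386938-0.035699i) × (+0.183070+0.178153i) = -0.064477-0.075469i  (running Σ = -0.129288-0.117131i)
  m=0: (-0.236239-0.000000i) × (+0.214660+0.000000i) = -0.050711-0.000000i  (running Σ = -0.179999-0.117131i)
  m=1: (+0.386938-0.035699i) × (-0.183070+0.178153i) = -0.064477+0.075469i  (running Σ = -0.244476-0.041662i)
  m=2: (+0.489748-0.091144i) × (-0.005184+0.190368i) = +0.014812+0.093705i  (running Σ = -0.229664+0.052043i)
  m=3: (+0.271817-0.076986i) × (-0.213910-0.232136i) = -0.076016-0.046630i  (running Σ = -0.305679+0.005413i)
  m=4: (+0.092599-0.035703i) × (-0.082113-0.004476i) = -0.007763+0.002517i  (running Σ = -0.313443+0.007930i)
  m=5: (+0.020486-0.010150i) × (+0.316405-0.276020i) = +0.003680-0.008866i  (running Σ = -0.309762-0.000936i)
  m=6: (+0.002697-0.001661i) × (-0.027058+0.330539i) = +0.000476+0.000936i  (running Σ = -0.309287-0.000000i)
Total Σ_m = -0.309287-0.000000i. Multiply by 0.966644: -0.298970-0.000000i. P_6(cos γ) = -0.298970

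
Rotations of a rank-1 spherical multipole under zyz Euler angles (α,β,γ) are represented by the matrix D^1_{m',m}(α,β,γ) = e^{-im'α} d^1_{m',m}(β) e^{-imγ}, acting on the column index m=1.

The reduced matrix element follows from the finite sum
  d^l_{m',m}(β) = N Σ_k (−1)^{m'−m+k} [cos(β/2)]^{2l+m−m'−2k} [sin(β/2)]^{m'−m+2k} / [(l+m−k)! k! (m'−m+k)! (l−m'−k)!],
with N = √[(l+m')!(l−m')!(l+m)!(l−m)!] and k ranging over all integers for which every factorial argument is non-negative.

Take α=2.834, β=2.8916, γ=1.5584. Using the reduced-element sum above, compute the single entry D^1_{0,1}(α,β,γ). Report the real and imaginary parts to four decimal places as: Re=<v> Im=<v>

Re=0.0022 Im=-0.1749

First d^1_{0,1}(β=2.8916), then the phase factors e^{-i(0)α} and e^{-i(1)γ}:
Half-angle: c=0.124671, s=0.992198. N=√(1·1·2·1)=1.414214
k: max(0,(1)−(0))=1 … min(1+(1),1−(0))=1
  k=1: (−1)^0·1.4142/(1)·0.1247^1·0.9922^1 = +0.174936
d^1_{0,1}(2.8916) = +0.174936
Attach z-rotation phases: D = e^{-i(0)(2.8340)}·(+0.174936)·e^{-i(1)(1.5584)} = +0.002169-0.174923i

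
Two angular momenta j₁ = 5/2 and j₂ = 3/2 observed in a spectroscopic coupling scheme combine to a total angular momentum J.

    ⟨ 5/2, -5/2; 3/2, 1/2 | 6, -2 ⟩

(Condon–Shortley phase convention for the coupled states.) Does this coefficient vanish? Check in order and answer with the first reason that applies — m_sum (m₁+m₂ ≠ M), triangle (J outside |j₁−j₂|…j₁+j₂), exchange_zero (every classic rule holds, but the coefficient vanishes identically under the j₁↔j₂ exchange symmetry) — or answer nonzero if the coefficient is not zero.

triangle

m-sum: m₁+m₂ = -5/2+1/2 = -2, M = -2  ✓
triangle: need |j₁−j₂| ≤ J ≤ j₁+j₂, i.e. J ∈ [1, 4]; J = 6 is outside ✗ ⇒ coefficient is 0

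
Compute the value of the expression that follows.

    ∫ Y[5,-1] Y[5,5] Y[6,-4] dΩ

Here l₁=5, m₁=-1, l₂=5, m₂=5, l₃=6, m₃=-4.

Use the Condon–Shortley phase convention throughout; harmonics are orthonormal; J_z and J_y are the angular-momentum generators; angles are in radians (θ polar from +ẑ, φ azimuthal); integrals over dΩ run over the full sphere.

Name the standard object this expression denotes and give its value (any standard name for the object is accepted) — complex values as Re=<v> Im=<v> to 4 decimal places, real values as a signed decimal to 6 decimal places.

This is a Gaunt coefficient — the integral of a triple product of spherical harmonics over the sphere.
m-sum 0 ✓  L=16 even ✓  0≤6≤10 ✓
Π(2lᵢ+1) = 11×11×13 = 1573
triangle coeff Δ(5,5,6) = 1/28588560
Σ_t [0,4]: t=0:+1/345600 t=1:−1/13824 t=2:+1/5184 t=3:−1/13824 t=4:+1/345600 = 7/129600
(3j)²=80/7293 [(5 5 6; 0 0 0)], sign=+1
Σ_t [4,4]: t=4:+1/829440 = 1/829440
(3j)²=225/9724 [(5 5 6; -1 5 -4)], sign=+1
⇒ 4πI² = 1500/3757
I = (+1)√(1500/3757/(4π)) = 0.17824613

Gaunt coefficient, +0.178246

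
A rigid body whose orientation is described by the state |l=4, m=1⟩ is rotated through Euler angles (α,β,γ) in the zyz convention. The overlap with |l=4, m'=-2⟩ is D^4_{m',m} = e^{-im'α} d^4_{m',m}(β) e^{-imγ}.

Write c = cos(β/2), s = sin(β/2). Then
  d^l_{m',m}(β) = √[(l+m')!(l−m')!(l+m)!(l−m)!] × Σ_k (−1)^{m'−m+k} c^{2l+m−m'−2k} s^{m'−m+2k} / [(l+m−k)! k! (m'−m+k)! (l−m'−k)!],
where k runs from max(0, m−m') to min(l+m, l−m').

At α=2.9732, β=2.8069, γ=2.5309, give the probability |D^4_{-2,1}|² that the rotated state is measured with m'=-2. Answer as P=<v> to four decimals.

First d^4_{-2,1}(β=2.8069), then the phase factors e^{-i(-2)α} and e^{-i(1)γ}:
With c≡cos(β/2)=0.166566 and s≡sin(β/2)=0.986030, N=[2·720·120·6]^{1/2}=1018.233765
k: max(0,(1)−(-2))=3 … min(4+(1),4−(-2))=5
  k=3: (−1)^0·1018.2338/(72)·0.1666^5·0.9860^3 = +0.001738
  k=4: (−1)^1·1018.2338/(48)·0.1666^3·0.9860^5 = -0.091373
  k=5: (−1)^2·1018.2338/(240)·0.1666^1·0.9860^7 = +0.640406
d^4_{-2,1}(2.8069) = +0.001738 -0.091373 +0.640406 = +0.550771
|D^4_{-2,1}|² = |d^4_{-2,1}(β)|² = (+0.550771)² = 0.303348 (the z-rotation phases have unit modulus)

P=0.3033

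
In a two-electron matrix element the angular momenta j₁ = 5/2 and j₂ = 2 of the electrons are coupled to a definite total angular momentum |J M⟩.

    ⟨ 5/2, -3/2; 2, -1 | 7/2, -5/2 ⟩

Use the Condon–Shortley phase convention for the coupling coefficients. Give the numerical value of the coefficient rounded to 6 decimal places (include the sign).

-0.125988

j₁+j₂−J=1  J+j₁−j₂=4  J−j₁+j₂=3  j₁+j₂+J+1=9
(j₁±m₁, j₂±m₂, J±M) = (1,4,1,3,1,6)
P² = 2304/7
sum k=0..1:
  [0] +1/48 = 1/48
  [1] −1/36 = -1/36
S = -1/144
C² = P²·S² = 1/63 ; C = -0.125988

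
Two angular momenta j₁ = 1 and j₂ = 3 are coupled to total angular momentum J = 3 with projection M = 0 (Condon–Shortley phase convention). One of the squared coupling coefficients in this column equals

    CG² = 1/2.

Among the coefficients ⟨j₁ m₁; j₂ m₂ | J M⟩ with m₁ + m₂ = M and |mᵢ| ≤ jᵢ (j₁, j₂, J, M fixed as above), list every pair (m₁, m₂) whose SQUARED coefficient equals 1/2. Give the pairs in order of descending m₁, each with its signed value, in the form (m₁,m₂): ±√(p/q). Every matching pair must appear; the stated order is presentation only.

(1,-1): +√(1/2); (-1,1): −√(1/2)

Admissible pairs with m₁+m₂ = M = 0: (-1,1), (0,0), (1,-1)
  (m₁,m₂)=(1,-1): CG² = 1/2, CG = +√(1/2)   ← matches the target
  (m₁,m₂)=(0,0): CG² = 0/1, CG = 0
  (m₁,m₂)=(-1,1): CG² = 1/2, CG = −√(1/2)   ← matches the target
Pairs with CG² = 1/2: (1,-1): +√(1/2); (-1,1): −√(1/2)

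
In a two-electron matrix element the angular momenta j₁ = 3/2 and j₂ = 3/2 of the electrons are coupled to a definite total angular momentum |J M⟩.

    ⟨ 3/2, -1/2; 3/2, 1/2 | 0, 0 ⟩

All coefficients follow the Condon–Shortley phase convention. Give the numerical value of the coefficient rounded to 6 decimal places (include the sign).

triangle: 3!·0!·0!/4! = 6/24
(j±m)!: 1!·2!·2!·1!·0!·0! = 4
prefactor² = (2J+1)·Δ·N² = 1
  k=2: +1/(2!·1!·0!·0!·0!·0!) = 1/2
Σ = 1/2  ⇒  CG² = 1·(1/2)² = 1/4
CG = +√(1/4) = +0.500000

+√(1/4) ≈ +0.500000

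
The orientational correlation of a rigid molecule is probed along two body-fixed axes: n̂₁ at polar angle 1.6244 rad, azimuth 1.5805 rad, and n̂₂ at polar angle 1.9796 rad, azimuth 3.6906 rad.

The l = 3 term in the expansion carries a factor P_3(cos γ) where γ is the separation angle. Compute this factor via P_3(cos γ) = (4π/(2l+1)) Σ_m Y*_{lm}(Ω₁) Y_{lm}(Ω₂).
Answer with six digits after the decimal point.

0.447200

Term-by-term m-sum for l=3 (normalisation 4π/7 = 1.795196):
  m=-3: (0.01209 - 0.41525j) × (0.02455 + 0.32141j) = 0.13376 - 0.00631j  (running Σ = 0.13376 - 0.00631j)
  m=-2: (0.05459 + 0.00106j) × (-0.15576 + 0.30454j) = -0.00883 + 0.01646j  (running Σ = 0.12494 + 0.01015j)
  m=-1: (0.00309 - 0.31807j) × (0.05310 - 0.03249j) = -0.01017 - 0.01699j  (running Σ = 0.11477 - 0.00684j)
  m=0: (0.05970 + 0.00000j) × (0.32782 + 0.00000j) = 0.01957 + 0.00000j  (running Σ = 0.13434 - 0.00684j)
  m=1: (-0.00309 - 0.31807j) × (-0.05310 - 0.03249j) = -0.01017 + 0.01699j  (running Σ = 0.12417 + 0.01015j)
  m=2: (0.05459 - 0.00106j) × (-0.15576 - 0.30454j) = -0.00883 - 0.01646j  (running Σ = 0.11535 - 0.00631j)
  m=3: (-0.01209 - 0.41525j) × (-0.02455 + 0.32141j) = 0.13376 + 0.00631j  (running Σ = 0.24911 + 0.00000j)
Σ over m = 0.24911 + 0.00000j; ×(4π/7) → 0.44720 + 0.00000j. Real part: 0.447200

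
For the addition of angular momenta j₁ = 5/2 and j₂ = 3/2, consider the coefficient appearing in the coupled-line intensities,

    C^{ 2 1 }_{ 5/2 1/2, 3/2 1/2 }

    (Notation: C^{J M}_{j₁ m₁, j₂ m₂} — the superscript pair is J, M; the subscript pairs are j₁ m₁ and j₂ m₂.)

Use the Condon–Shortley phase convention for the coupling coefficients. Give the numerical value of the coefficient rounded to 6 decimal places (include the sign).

−√(25/84) ≈ -0.545545

triangle: 2!×3!×1!/7! = 12/5040
(j±m)!: 3!×2!×2!×1!×3!×1! = 144
prefactor² = (2J+1)×Δ×N² = 12/7
  k=1: −1/(1!×1!×1!×1!×2!×0!) = -1/2
  k=2: +1/(2!×0!×0!×0!×3!×1!) = 1/12
Σ = -5/12  ⇒  CG² = 12/7×(-5/12)² = 25/84
CG = −√(25/84) = -0.545545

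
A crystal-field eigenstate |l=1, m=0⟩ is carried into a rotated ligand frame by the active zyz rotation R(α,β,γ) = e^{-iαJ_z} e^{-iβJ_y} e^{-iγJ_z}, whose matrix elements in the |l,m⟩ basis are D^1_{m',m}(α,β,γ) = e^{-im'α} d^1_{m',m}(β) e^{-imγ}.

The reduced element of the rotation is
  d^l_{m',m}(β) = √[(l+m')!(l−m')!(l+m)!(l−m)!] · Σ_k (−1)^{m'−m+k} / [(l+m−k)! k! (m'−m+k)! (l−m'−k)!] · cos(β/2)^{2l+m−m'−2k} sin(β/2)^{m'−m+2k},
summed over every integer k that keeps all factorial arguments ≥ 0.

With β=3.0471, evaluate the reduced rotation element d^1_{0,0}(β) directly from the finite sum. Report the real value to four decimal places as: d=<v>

d=-0.9955

d^1_{0,0}(β=3.0471) via the finite sum:
c=cos(3.047100/2)=0.047229, s=sin(3.047100/2)=0.998884; N=√[1·1·1·1]=1.000000
k∈{0,1} keeps every argument non-negative
  k=0: (−1)^0·1.0000/(1)·0.0472^2·0.9989^0 = +0.002231
  k=1: (−1)^1·1.0000/(1)·0.0472^0·0.9989^2 = -0.997769
d^1_{0,0}(3.0471) = +0.002231 -0.997769 = -0.995539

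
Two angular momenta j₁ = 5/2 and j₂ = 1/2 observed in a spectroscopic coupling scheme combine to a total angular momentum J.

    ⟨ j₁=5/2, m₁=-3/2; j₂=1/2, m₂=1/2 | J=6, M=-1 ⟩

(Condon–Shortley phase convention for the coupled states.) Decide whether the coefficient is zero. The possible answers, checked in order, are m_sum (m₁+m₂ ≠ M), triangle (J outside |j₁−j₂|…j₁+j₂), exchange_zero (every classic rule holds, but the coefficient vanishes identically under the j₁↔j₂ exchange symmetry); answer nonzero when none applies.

m-sum: m₁+m₂ = -3/2+1/2 = -1, M = -1  ✓
triangle: need |j₁−j₂| ≤ J ≤ j₁+j₂, i.e. J ∈ [2, 3]; J = 6 is outside ✗ ⇒ coefficient is 0

triangle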